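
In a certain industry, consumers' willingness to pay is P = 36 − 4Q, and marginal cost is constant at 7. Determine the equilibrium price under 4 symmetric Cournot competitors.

In a 4-firm Cournot equilibrium, symmetry and the first-order condition give q = (36 − 7)/(20) = 1.45. So Q = 5.8 and P = 12.8.

P = 12.8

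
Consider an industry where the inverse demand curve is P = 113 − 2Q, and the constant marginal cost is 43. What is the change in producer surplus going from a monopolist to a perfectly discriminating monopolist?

Monopoly sets MR = MC: 113 − 4Q = 43 ⇒ Q = 17.5, P = 113 − 2·17.5 = 78.
PS = (78 − 43)·17.5 = 612.5.
A perfectly discriminating monopolist sells every unit with P(Q) ≥ MC(Q), so output equals the competitive quantity Q = 35. Each buyer pays their reservation price, so CS = 0 and the firm captures all surplus.
PS = ½·(113 − 43)·35 = 1225.
Change in producer surplus: 1225 − 612.5 = 612.5.

PS rises by 612.5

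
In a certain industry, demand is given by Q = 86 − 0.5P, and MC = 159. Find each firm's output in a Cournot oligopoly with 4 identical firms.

Inverting demand: P = 172 − 2Q.
In a 4-firm Cournot equilibrium, symmetry and the first-order condition give q = (172 − 159)/(10) = 1.3. So Q = 5.2 and P = 161.6.

q_i = 1.3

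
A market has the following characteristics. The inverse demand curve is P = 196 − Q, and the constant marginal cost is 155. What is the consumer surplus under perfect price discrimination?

CS = 0

Under first-degree price discrimination the firm charges each unit its demand price and produces up to where P = MC, i.e. Q = 41. Consumer surplus is zero; producer surplus equals total surplus.
CS = 0.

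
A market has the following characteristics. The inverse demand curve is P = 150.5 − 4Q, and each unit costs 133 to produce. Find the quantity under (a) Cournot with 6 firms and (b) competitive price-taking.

Cournot: Q = 3.75; Competition: Q = 4.375

With 6 symmetric Cournot firms, each firm's FOC gives 150.5 − 28q = 133, so q = 0.625, Q = 6·0.625 = 3.75, and P = 135.5.
Under competition P = MC = 133, so Q = (150.5 − 133)/4 = 4.375.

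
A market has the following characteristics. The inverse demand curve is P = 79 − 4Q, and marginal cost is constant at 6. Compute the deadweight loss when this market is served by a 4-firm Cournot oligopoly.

DWL = 26.645

Perfect competition: P = MC = 6, so 79 − 4Q = 6 and Q = 18.25.
In a 4-firm Cournot equilibrium, symmetry and the first-order condition give q = (79 − 6)/(20) = 3.65. So Q = 14.6 and P = 20.6.
DWL is the triangle between Q = 14.6 and Q = 18.25: ½·(18.25 − 14.6)·(20.6 − 6) = 26.645.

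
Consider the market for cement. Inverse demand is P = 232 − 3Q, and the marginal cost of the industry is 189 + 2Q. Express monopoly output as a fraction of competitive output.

The monopolist equates marginal revenue to marginal cost: 232 − 6Q = 189 + 2Q, so Q = 5.375. From demand, P = 215.875.
Under competition P = MC: 232 − 3Q = 189 + 2Q ⇒ Q = 8.6, P = 206.2.
Ratio Q_m/Q_c = 5.375/8.6 = 0.625.

Q_m/Q_c = 0.625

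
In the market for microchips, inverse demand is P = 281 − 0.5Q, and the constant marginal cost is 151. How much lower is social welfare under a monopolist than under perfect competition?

Social welfare falls by 4225

Under competition P = MC = 151, so Q = (281 − 151)/0.5 = 260.
CS = ½·(281 − 151)·260 = 16900; PS = (151 − 151)·260 = 0; TS = 16900.
The monopolist equates marginal revenue to marginal cost: 281 − Q = 151, so Q = 130. From demand, P = 216.
CS = ½·(281 − 216)·130 = 4225; PS = (216 − 151)·130 = 8450; TS = 12675.
Change in social welfare: 12675 − 16900 = −4225.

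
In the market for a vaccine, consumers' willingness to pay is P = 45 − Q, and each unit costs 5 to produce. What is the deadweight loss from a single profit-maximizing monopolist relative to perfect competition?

Perfect competition: P = MC = 5, so 45 − Q = 5 and Q = 40.
A monopolist chooses Q where MR = MC. MR = 45 − 2Q; setting this equal to 5 gives Q = 20 and P = 25.
DWL is the triangle between Q = 20 and Q = 40: ½·(40 − 20)·(25 − 5) = 200.

DWL = 200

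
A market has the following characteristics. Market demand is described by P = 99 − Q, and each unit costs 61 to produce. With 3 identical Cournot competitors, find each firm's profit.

Cournot with 3 identical firms: the symmetric best-response condition is 99 − 4q = 61. Each firm produces q = 9.5, total output Q = 28.5, price P = 70.5.
Each firm's profit = (70.5 − 61)·9.5 = 90.25.

π_i = 90.25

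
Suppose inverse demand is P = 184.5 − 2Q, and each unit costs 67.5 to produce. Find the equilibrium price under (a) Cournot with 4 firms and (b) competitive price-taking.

Cournot: P = 90.9; Competition: P = 67.5

In a 4-firm Cournot equilibrium, symmetry and the first-order condition give q = (184.5 − 67.5)/(10) = 11.7. So Q = 46.8 and P = 90.9.
Perfect competition: P = MC = 67.5, so 184.5 − 2Q = 67.5 and Q = 58.5.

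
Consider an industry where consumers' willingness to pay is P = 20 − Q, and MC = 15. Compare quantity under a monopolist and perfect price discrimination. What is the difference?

The monopolist equates marginal revenue to marginal cost: 20 − 2Q = 15, so Q = 2.5. From demand, P = 17.5.
A perfectly discriminating monopolist sells every unit with P(Q) ≥ MC(Q), so output equals the competitive quantity Q = 5. Each buyer pays their reservation price, so CS = 0 and the firm captures all surplus.
Change in quantity: 5 − 2.5 = 2.5.

Q rises by 2.5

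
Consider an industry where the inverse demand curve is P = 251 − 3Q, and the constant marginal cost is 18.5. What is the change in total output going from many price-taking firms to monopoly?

Under competition P = MC = 18.5, so Q = (251 − 18.5)/3 = 77.5.
Monopoly sets MR = MC: 251 − 6Q = 18.5 ⇒ Q = 38.75, P = 251 − 3·38.75 = 134.75.
Change in total output: 38.75 − 77.5 = −38.75.

Q falls by 38.75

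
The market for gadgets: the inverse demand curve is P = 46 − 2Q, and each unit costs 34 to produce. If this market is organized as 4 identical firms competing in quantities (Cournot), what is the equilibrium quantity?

Cournot with 4 identical firms: the symmetric best-response condition is 46 − 10q = 34. Each firm produces q = 1.2, total output Q = 4.8, price P = 36.4.

Q = 4.8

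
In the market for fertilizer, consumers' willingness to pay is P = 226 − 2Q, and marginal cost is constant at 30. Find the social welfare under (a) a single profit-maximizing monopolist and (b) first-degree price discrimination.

Monopoly: TS = 7203; Perfect PD: TS = 9604

Monopoly sets MR = MC: 226 − 4Q = 30 ⇒ Q = 49, P = 226 − 2·49 = 128.
CS = ½·(226 − 128)·49 = 2401; PS = (128 − 30)·49 = 4802; TS = 7203.
With perfect price discrimination, output is the efficient level Q = 98 (where demand meets MC), but every buyer pays their willingness to pay: CS = 0 and PS = total surplus.
TS = 9604 (equal to competitive TS).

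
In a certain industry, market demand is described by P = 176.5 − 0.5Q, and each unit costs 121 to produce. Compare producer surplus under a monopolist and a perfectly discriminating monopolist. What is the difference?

Producer surplus rises by 1540.125

The monopolist equates marginal revenue to marginal cost: 176.5 − Q = 121, so Q = 55.5. From demand, P = 148.75.
PS = (148.75 − 121)·55.5 = 1540.125.
A perfectly discriminating monopolist sells every unit with P(Q) ≥ MC(Q), so output equals the competitive quantity Q = 111. Each buyer pays their reservation price, so CS = 0 and the firm captures all surplus.
PS = ½·(176.5 − 121)·111 = 3080.25.
Change in producer surplus: 3080.25 − 1540.125 = 1540.125.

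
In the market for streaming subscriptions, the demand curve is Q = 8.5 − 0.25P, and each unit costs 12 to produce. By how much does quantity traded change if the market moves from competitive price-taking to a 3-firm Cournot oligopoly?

Inverting demand: P = 34 − 4Q.
Under competition P = MC = 12, so Q = (34 − 12)/4 = 5.5.
With 3 symmetric Cournot firms, each firm's FOC gives 34 − 16q = 12, so q = 1.375, Q = 3·1.375 = 4.125, and P = 17.5.
Change in quantity traded: 4.125 − 5.5 = −1.375.

Q falls by 1.375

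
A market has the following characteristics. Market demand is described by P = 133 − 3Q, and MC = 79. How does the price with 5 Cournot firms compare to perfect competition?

Cournot: P = 88; Competition: P = 79

In a 5-firm Cournot equilibrium, symmetry and the first-order condition give q = (133 − 79)/(18) = 3. So Q = 15 and P = 88.
Competitive firms price at marginal cost: P = 79, giving Q = 18.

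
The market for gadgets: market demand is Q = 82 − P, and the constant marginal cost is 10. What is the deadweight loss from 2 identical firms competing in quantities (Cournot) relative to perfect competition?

DWL = 288

Inverting demand: P = 82 − Q.
Perfect competition: P = MC = 10, so 82 − Q = 10 and Q = 72.
In a 2-firm Cournot equilibrium, symmetry and the first-order condition give q = (82 − 10)/(3) = 24. So Q = 48 and P = 34.
DWL is the triangle between Q = 48 and Q = 72: ½·(72 − 48)·(34 − 10) = 288.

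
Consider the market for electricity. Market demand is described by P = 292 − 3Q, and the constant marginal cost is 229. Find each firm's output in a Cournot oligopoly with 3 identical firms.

q_i = 5.25

In a 3-firm Cournot equilibrium, symmetry and the first-order condition give q = (292 − 229)/(12) = 5.25. So Q = 15.75 and P = 244.75.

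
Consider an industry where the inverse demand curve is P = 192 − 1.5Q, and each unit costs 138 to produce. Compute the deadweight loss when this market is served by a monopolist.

DWL = 243

Under competition P = MC = 138, so Q = (192 − 138)/1.5 = 36.
The monopolist equates marginal revenue to marginal cost: 192 − 3Q = 138, so Q = 18. From demand, P = 165.
DWL is the triangle between Q = 18 and Q = 36: ½·(36 − 18)·(165 − 138) = 243.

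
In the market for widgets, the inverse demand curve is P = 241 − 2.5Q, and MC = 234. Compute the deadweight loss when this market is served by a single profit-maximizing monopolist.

DWL = 2.45

Competitive firms price at marginal cost: P = 234, giving Q = 2.8.
Monopoly sets MR = MC: 241 − 5Q = 234 ⇒ Q = 1.4, P = 241 − 2.5·1.4 = 237.5.
DWL is the triangle between Q = 1.4 and Q = 2.8: ½·(2.8 − 1.4)·(237.5 − 234) = 2.45.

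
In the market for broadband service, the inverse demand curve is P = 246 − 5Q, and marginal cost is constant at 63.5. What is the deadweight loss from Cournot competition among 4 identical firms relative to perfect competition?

DWL = 133.225

Perfect competition: P = MC = 63.5, so 246 − 5Q = 63.5 and Q = 36.5.
With 4 symmetric Cournot firms, each firm's FOC gives 246 − 25q = 63.5, so q = 7.3, Q = 4·7.3 = 29.2, and P = 100.
DWL is the triangle between Q = 29.2 and Q = 36.5: ½·(36.5 − 29.2)·(100 − 63.5) = 133.225.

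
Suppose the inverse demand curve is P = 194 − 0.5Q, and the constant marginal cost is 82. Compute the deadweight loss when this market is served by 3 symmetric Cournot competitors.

DWL = 784

Under competition P = MC = 82, so Q = (194 − 82)/0.5 = 224.
In a 3-firm Cournot equilibrium, symmetry and the first-order condition give q = (194 − 82)/(2) = 56. So Q = 168 and P = 110.
DWL is the triangle between Q = 168 and Q = 224: ½·(224 − 168)·(110 − 82) = 784.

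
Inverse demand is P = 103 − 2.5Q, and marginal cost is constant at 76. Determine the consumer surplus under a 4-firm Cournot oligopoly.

In a 4-firm Cournot equilibrium, symmetry and the first-order condition give q = (103 − 76)/(12.5) = 2.16. So Q = 8.64 and P = 81.4.
CS = ½·(103 − 81.4)·8.64 = 93.312.

CS = 93.312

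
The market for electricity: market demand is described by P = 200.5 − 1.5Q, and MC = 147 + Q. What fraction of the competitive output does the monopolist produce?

A monopolist chooses Q where MR = MC. MR = 200.5 − 3Q; setting this equal to 147 + Q gives Q = 13.375 and P = 2887/16.
Competitive equilibrium sets price equal to marginal cost: 200.5 − 1.5Q = 147 + Q, so Q = 21.4 and P = 168.4.
Ratio Q_m/Q_c = 13.375/21.4 = 0.625.

Q_m/Q_c = 0.625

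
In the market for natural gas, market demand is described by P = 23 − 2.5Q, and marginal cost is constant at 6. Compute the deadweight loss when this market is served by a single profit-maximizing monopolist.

Perfect competition: P = MC = 6, so 23 − 2.5Q = 6 and Q = 6.8.
A monopolist chooses Q where MR = MC. MR = 23 − 5Q; setting this equal to 6 gives Q = 3.4 and P = 14.5.
DWL is the triangle between Q = 3.4 and Q = 6.8: ½·(6.8 − 3.4)·(14.5 − 6) = 14.45.

DWL = 14.45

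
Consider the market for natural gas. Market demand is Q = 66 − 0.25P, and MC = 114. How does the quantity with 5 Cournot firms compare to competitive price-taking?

Cournot: Q = 31.25; Competition: Q = 37.5

Inverting demand: P = 264 − 4Q.
Cournot with 5 identical firms: the symmetric best-response condition is 264 − 24q = 114. Each firm produces q = 6.25, total output Q = 31.25, price P = 139.
Perfect competition: P = MC = 114, so 264 − 4Q = 114 and Q = 37.5.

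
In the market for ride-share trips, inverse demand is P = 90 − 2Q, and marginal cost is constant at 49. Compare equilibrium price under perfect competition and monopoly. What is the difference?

Under competition P = MC = 49, so Q = (90 − 49)/2 = 20.5.
The monopolist equates marginal revenue to marginal cost: 90 − 4Q = 49, so Q = 10.25. From demand, P = 69.5.
Change in equilibrium price: 69.5 − 49 = 20.5.

P rises by 20.5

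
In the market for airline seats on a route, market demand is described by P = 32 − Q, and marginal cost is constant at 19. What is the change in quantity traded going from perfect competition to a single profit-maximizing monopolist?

Perfect competition: P = MC = 19, so 32 − Q = 19 and Q = 13.
Monopoly sets MR = MC: 32 − 2Q = 19 ⇒ Q = 6.5, P = 32 − 6.5 = 25.5.
Change in quantity traded: 6.5 − 13 = −6.5.

Quantity traded falls by 6.5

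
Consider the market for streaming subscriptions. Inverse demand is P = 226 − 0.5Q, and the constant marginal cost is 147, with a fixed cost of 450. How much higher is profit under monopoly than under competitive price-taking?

Profit rises by 3120.5

Under competition P = MC = 147, so Q = (226 − 147)/0.5 = 158.
Profit = (147 − 147)·158 − 450 = −450.
A monopolist chooses Q where MR = MC. MR = 226 − Q; setting this equal to 147 gives Q = 79 and P = 186.5.
Profit = (186.5 − 147)·79 − 450 = 2670.5.
Change in profit: 2670.5 − −450 = 3120.5.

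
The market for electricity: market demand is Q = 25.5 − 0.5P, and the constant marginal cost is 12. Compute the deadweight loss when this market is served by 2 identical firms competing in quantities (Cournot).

DWL = 42.25

Inverting demand: P = 51 − 2Q.
Perfect competition: P = MC = 12, so 51 − 2Q = 12 and Q = 19.5.
Cournot with 2 identical firms: the symmetric best-response condition is 51 − 6q = 12. Each firm produces q = 6.5, total output Q = 13, price P = 25.
DWL is the triangle between Q = 13 and Q = 19.5: ½·(19.5 − 13)·(25 − 12) = 42.25.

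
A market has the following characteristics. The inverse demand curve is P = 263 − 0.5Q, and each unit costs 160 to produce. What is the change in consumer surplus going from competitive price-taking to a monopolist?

Consumer surplus falls by 7956.75

Competitive firms price at marginal cost: P = 160, giving Q = 206.
CS = ½·(263 − 160)·206 = 10609.
Monopoly sets MR = MC: 263 − Q = 160 ⇒ Q = 103, P = 263 − 0.5·103 = 211.5.
CS = ½·(263 − 211.5)·103 = 2652.25.
Change in consumer surplus: 2652.25 − 10609 = −7956.75.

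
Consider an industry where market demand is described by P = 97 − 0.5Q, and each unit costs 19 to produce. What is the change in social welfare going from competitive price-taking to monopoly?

Competitive firms price at marginal cost: P = 19, giving Q = 156.
CS = ½·(97 − 19)·156 = 6084; PS = (19 − 19)·156 = 0; TS = 6084.
The monopolist equates marginal revenue to marginal cost: 97 − Q = 19, so Q = 78. From demand, P = 58.
CS = ½·(97 − 58)·78 = 1521; PS = (58 − 19)·78 = 3042; TS = 4563.
Change in social welfare: 4563 − 6084 = −1521.

TS falls by 1521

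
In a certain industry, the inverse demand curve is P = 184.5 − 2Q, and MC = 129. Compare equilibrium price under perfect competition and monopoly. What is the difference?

P rises by 27.75

Competitive firms price at marginal cost: P = 129, giving Q = 27.75.
The monopolist equates marginal revenue to marginal cost: 184.5 − 4Q = 129, so Q = 13.875. From demand, P = 156.75.
Change in equilibrium price: 156.75 − 129 = 27.75.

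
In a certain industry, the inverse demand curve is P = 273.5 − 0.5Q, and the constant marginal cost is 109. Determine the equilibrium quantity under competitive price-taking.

Perfect competition: P = MC = 109, so 273.5 − 0.5Q = 109 and Q = 329.

Q = 329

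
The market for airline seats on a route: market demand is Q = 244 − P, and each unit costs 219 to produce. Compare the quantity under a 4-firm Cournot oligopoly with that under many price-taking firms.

Inverting demand: P = 244 − Q.
With 4 symmetric Cournot firms, each firm's FOC gives 244 − 5q = 219, so q = 5, Q = 4·5 = 20, and P = 224.
Under competition P = MC = 219, so Q = (244 − 219)/1 = 25.

Cournot: Q = 20; Competition: Q = 25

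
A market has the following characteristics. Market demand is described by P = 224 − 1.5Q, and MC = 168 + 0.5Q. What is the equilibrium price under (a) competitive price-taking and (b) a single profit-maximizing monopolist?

Competition: P = 182; Monopoly: P = 200

Competitive equilibrium sets price equal to marginal cost: 224 − 1.5Q = 168 + 0.5Q, so Q = 28 and P = 182.
The monopolist equates marginal revenue to marginal cost: 224 − 3Q = 168 + 0.5Q, so Q = 16. From demand, P = 200.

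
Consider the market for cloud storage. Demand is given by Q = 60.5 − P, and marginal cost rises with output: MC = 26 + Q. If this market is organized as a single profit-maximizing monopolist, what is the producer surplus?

Inverting demand: P = 60.5 − Q.
The monopolist equates marginal revenue to marginal cost: 60.5 − 2Q = 26 + Q, so Q = 11.5. From demand, P = 49.
PS = P·Q − VC(Q) = 49·11.5 − (26·11.5 + ½·1·11.5²) = 198.375.

PS = 198.375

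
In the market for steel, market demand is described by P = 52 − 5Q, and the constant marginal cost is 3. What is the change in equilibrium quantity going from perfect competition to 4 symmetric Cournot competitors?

Equilibrium quantity falls by 1.96

Under competition P = MC = 3, so Q = (52 − 3)/5 = 9.8.
In a 4-firm Cournot equilibrium, symmetry and the first-order condition give q = (52 − 3)/(25) = 1.96. So Q = 7.84 and P = 12.8.
Change in equilibrium quantity: 7.84 − 9.8 = −1.96.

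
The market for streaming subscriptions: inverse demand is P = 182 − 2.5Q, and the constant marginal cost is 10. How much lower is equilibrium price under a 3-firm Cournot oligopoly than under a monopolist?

Equilibrium price falls by 43

Monopoly sets MR = MC: 182 − 5Q = 10 ⇒ Q = 34.4, P = 182 − 2.5·34.4 = 96.
Cournot with 3 identical firms: the symmetric best-response condition is 182 − 10q = 10. Each firm produces q = 17.2, total output Q = 51.6, price P = 53.
Change in equilibrium price: 53 − 96 = −43.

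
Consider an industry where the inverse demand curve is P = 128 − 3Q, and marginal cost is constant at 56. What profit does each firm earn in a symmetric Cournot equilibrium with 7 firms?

π_i = 27

In a 7-firm Cournot equilibrium, symmetry and the first-order condition give q = (128 − 56)/(24) = 3. So Q = 21 and P = 65.
Each firm's profit = (65 − 56)·3 = 27.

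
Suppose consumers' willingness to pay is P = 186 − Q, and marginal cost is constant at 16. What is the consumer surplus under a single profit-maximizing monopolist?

CS = 3612.5

A monopolist chooses Q where MR = MC. MR = 186 − 2Q; setting this equal to 16 gives Q = 85 and P = 101.
CS = ½·(186 − 101)·85 = 3612.5.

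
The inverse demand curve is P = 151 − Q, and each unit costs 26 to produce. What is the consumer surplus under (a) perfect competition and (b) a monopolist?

Perfect competition: P = MC = 26, so 151 − Q = 26 and Q = 125.
CS = ½·(151 − 26)·125 = 7812.5.
A monopolist chooses Q where MR = MC. MR = 151 − 2Q; setting this equal to 26 gives Q = 62.5 and P = 88.5.
CS = ½·(151 − 88.5)·62.5 = 1953.125.

Competition: CS = 7812.5; Monopoly: CS = 1953.125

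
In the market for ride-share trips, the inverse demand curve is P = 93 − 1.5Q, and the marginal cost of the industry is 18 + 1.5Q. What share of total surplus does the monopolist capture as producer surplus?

PS/TS = 0.75

Monopoly sets MR = MC: 93 − 3Q = 18 + 1.5Q ⇒ Q = 50/3, P = 93 − 1.5·50/3 = 68.
CS = ½·(93 − 68)·50/3 = 625/3.
PS = P·Q − VC(Q) = 68·50/3 − (18·50/3 + ½·1.5·(50/3)²) = 625.
Share captured = PS/TS = 625/(2500/3) = 0.75.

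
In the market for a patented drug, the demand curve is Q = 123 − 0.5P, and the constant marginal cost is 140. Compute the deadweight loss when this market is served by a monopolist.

DWL = 702.25

Inverting demand: P = 246 − 2Q.
Perfect competition: P = MC = 140, so 246 − 2Q = 140 and Q = 53.
A monopolist chooses Q where MR = MC. MR = 246 − 4Q; setting this equal to 140 gives Q = 26.5 and P = 193.
DWL is the triangle between Q = 26.5 and Q = 53: ½·(53 − 26.5)·(193 − 140) = 702.25.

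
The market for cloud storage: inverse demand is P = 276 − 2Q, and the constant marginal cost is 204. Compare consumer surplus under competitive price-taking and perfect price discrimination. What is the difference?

CS falls by 1296

Under competition P = MC = 204, so Q = (276 − 204)/2 = 36.
CS = ½·(276 − 204)·36 = 1296.
With perfect price discrimination, output is the efficient level Q = 36 (where demand meets MC), but every buyer pays their willingness to pay: CS = 0 and PS = total surplus.
CS = 0.
Change in consumer surplus: 0 − 1296 = −1296.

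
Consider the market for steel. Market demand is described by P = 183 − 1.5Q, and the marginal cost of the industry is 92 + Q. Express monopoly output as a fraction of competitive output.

Q_m/Q_c = 0.625

Monopoly sets MR = MC: 183 − 3Q = 92 + Q ⇒ Q = 22.75, P = 183 − 1.5·22.75 = 148.875.
Under competition P = MC: 183 − 1.5Q = 92 + Q ⇒ Q = 36.4, P = 128.4.
Ratio Q_m/Q_c = 22.75/36.4 = 0.625.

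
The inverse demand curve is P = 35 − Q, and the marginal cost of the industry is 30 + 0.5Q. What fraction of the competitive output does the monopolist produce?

Q_m/Q_c = 0.6

A monopolist chooses Q where MR = MC. MR = 35 − 2Q; setting this equal to 30 + 0.5Q gives Q = 2 and P = 33.
Under competition P = MC: 35 − Q = 30 + 0.5Q ⇒ Q = 10/3, P = 95/3.
Ratio Q_m/Q_c = 2/(10/3) = 0.6.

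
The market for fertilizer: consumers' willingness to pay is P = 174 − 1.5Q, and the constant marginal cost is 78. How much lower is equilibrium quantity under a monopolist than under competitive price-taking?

Equilibrium quantity falls by 32

Competitive firms price at marginal cost: P = 78, giving Q = 64.
A monopolist chooses Q where MR = MC. MR = 174 − 3Q; setting this equal to 78 gives Q = 32 and P = 126.
Change in equilibrium quantity: 32 − 64 = −32.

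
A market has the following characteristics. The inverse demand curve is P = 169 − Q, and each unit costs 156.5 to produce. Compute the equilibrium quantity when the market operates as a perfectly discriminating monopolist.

A perfectly discriminating monopolist sells every unit with P(Q) ≥ MC(Q), so output equals the competitive quantity Q = 12.5. Each buyer pays their reservation price, so CS = 0 and the firm captures all surplus.

Q = 12.5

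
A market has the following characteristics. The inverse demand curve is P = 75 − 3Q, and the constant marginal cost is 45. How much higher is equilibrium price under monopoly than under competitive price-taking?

Under competition P = MC = 45, so Q = (75 − 45)/3 = 10.
The monopolist equates marginal revenue to marginal cost: 75 − 6Q = 45, so Q = 5. From demand, P = 60.
Change in equilibrium price: 60 − 45 = 15.

P rises by 15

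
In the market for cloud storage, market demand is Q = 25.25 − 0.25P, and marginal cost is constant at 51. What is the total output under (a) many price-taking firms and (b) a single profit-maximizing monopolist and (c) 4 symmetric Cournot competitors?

Inverting demand: P = 101 − 4Q.
Perfect competition: P = MC = 51, so 101 − 4Q = 51 and Q = 12.5.
A monopolist chooses Q where MR = MC. MR = 101 − 8Q; setting this equal to 51 gives Q = 6.25 and P = 76.
With 4 symmetric Cournot firms, each firm's FOC gives 101 − 20q = 51, so q = 2.5, Q = 4·2.5 = 10, and P = 61.

Competition: Q = 12.5; Monopoly: Q = 6.25; Cournot: Q = 10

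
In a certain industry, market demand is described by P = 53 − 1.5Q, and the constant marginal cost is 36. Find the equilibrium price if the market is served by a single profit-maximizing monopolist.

P = 44.5

Monopoly sets MR = MC: 53 − 3Q = 36 ⇒ Q = 17/3, P = 53 − 1.5·17/3 = 44.5.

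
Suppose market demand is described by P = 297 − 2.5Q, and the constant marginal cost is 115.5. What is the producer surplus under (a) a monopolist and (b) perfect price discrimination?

A monopolist chooses Q where MR = MC. MR = 297 − 5Q; setting this equal to 115.5 gives Q = 36.3 and P = 206.25.
PS = (206.25 − 115.5)·36.3 = 3294.225.
With perfect price discrimination, output is the efficient level Q = 72.6 (where demand meets MC), but every buyer pays their willingness to pay: CS = 0 and PS = total surplus.
PS = ½·(297 − 115.5)·72.6 = 6588.45.

Monopoly: PS = 3294.225; Perfect PD: PS = 6588.45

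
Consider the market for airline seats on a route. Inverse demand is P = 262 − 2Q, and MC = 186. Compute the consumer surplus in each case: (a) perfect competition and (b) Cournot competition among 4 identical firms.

Competition: CS = 1444; Cournot: CS = 924.16

Under competition P = MC = 186, so Q = (262 − 186)/2 = 38.
CS = ½·(262 − 186)·38 = 1444.
In a 4-firm Cournot equilibrium, symmetry and the first-order condition give q = (262 − 186)/(10) = 7.6. So Q = 30.4 and P = 201.2.
CS = ½·(262 − 201.2)·30.4 = 924.16.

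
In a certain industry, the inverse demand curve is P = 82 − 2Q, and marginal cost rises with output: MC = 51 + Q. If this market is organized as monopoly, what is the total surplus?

TS = 134.54

A monopolist chooses Q where MR = MC. MR = 82 − 4Q; setting this equal to 51 + Q gives Q = 6.2 and P = 69.6.
CS = ½·(82 − 69.6)·6.2 = 38.44; PS = (69.6·6.2 − 51·6.2 − ½·1·6.2²) = 96.1; TS = 134.54.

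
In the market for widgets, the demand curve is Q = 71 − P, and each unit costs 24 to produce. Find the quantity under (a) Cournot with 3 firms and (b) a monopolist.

Cournot: Q = 35.25; Monopoly: Q = 23.5

Inverting demand: P = 71 − Q.
In a 3-firm Cournot equilibrium, symmetry and the first-order condition give q = (71 − 24)/(4) = 11.75. So Q = 35.25 and P = 35.75.
Monopoly sets MR = MC: 71 − 2Q = 24 ⇒ Q = 23.5, P = 71 − 23.5 = 47.5.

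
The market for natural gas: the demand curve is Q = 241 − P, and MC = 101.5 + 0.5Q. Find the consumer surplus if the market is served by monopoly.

Inverting demand: P = 241 − Q.
A monopolist chooses Q where MR = MC. MR = 241 − 2Q; setting this equal to 101.5 + 0.5Q gives Q = 55.8 and P = 185.2.
CS = ½·(241 − 185.2)·55.8 = 1556.82.

CS = 1556.82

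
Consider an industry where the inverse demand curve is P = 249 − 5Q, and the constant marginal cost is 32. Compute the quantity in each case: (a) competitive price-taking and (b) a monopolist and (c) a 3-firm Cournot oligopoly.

Competitive firms price at marginal cost: P = 32, giving Q = 43.4.
Monopoly sets MR = MC: 249 − 10Q = 32 ⇒ Q = 21.7, P = 249 − 5·21.7 = 140.5.
With 3 symmetric Cournot firms, each firm's FOC gives 249 − 20q = 32, so q = 10.85, Q = 3·10.85 = 32.55, and P = 86.25.

Competition: Q = 43.4; Monopoly: Q = 21.7; Cournot: Q = 32.55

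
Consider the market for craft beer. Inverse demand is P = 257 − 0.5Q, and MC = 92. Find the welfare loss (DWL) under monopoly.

Under competition P = MC = 92, so Q = (257 − 92)/0.5 = 330.
The monopolist equates marginal revenue to marginal cost: 257 − Q = 92, so Q = 165. From demand, P = 174.5.
DWL is the triangle between Q = 165 and Q = 330: ½·(330 − 165)·(174.5 − 92) = 6806.25.

DWL = 6806.25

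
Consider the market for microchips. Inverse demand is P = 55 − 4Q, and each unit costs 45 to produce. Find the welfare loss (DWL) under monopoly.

Perfect competition: P = MC = 45, so 55 − 4Q = 45 and Q = 2.5.
A monopolist chooses Q where MR = MC. MR = 55 − 8Q; setting this equal to 45 gives Q = 1.25 and P = 50.
DWL is the triangle between Q = 1.25 and Q = 2.5: ½·(2.5 − 1.25)·(50 − 45) = 3.125.

DWL = 3.125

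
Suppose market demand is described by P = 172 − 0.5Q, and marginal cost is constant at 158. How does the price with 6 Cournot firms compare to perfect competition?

With 6 symmetric Cournot firms, each firm's FOC gives 172 − 3.5q = 158, so q = 4, Q = 6·4 = 24, and P = 160.
Perfect competition: P = MC = 158, so 172 − 0.5Q = 158 and Q = 28.

Cournot: P = 160; Competition: P = 158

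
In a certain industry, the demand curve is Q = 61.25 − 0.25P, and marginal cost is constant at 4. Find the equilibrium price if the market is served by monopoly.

P = 124.5

Inverting demand: P = 245 − 4Q.
The monopolist equates marginal revenue to marginal cost: 245 − 8Q = 4, so Q = 30.125. From demand, P = 124.5.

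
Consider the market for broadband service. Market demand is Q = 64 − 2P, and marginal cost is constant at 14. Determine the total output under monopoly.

Q = 18

Inverting demand: P = 32 − 0.5Q.
Monopoly sets MR = MC: 32 − Q = 14 ⇒ Q = 18, P = 32 − 0.5·18 = 23.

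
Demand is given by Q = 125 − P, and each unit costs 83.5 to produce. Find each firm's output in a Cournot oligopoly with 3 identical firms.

q_i = 10.375

Inverting demand: P = 125 − Q.
Cournot with 3 identical firms: the symmetric best-response condition is 125 − 4q = 83.5. Each firm produces q = 10.375, total output Q = 31.125, price P = 93.875.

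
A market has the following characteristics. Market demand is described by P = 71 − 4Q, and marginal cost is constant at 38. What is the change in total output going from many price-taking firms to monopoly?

Competitive firms price at marginal cost: P = 38, giving Q = 8.25.
A monopolist chooses Q where MR = MC. MR = 71 − 8Q; setting this equal to 38 gives Q = 4.125 and P = 54.5.
Change in total output: 4.125 − 8.25 = −4.125.

Q falls by 4.125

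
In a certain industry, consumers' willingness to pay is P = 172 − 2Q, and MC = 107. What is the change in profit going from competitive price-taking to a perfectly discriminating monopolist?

Profit rises by 1056.25

Perfect competition: P = MC = 107, so 172 − 2Q = 107 and Q = 32.5.
Profit = (107 − 107)·32.5 = 0.
Under first-degree price discrimination the firm charges each unit its demand price and produces up to where P = MC, i.e. Q = 32.5. Consumer surplus is zero; producer surplus equals total surplus.
PS equals the full surplus area, 1056.25. Profit = 1056.25 = 1056.25.
Change in profit: 1056.25 − 0 = 1056.25.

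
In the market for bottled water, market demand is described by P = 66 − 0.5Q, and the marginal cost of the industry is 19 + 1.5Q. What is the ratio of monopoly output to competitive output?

Q_m/Q_c = 0.8

The monopolist equates marginal revenue to marginal cost: 66 − Q = 19 + 1.5Q, so Q = 18.8. From demand, P = 56.6.
Competitive equilibrium sets price equal to marginal cost: 66 − 0.5Q = 19 + 1.5Q, so Q = 23.5 and P = 54.25.
Ratio Q_m/Q_c = 18.8/23.5 = 0.8.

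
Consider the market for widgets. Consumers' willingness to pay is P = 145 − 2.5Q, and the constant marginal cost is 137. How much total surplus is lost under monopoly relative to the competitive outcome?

Under competition P = MC = 137, so Q = (145 − 137)/2.5 = 3.2.
A monopolist chooses Q where MR = MC. MR = 145 − 5Q; setting this equal to 137 gives Q = 1.6 and P = 141.
DWL is the triangle between Q = 1.6 and Q = 3.2: ½·(3.2 − 1.6)·(141 − 137) = 3.2.

DWL = 3.2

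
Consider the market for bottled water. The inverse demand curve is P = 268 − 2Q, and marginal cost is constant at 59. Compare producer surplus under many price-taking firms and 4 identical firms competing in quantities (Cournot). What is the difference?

Competitive firms price at marginal cost: P = 59, giving Q = 104.5.
PS = (59 − 59)·104.5 = 0.
With 4 symmetric Cournot firms, each firm's FOC gives 268 − 10q = 59, so q = 20.9, Q = 4·20.9 = 83.6, and P = 100.8.
PS = (100.8 − 59)·83.6 = 3494.48.
Change in producer surplus: 3494.48 − 0 = 3494.48.

Producer surplus rises by 3494.48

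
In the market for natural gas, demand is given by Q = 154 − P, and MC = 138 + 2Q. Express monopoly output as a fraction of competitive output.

Inverting demand: P = 154 − Q.
The monopolist equates marginal revenue to marginal cost: 154 − 2Q = 138 + 2Q, so Q = 4. From demand, P = 150.
Under competition P = MC: 154 − Q = 138 + 2Q ⇒ Q = 16/3, P = 446/3.
Ratio Q_m/Q_c = 4/(16/3) = 0.75.

Q_m/Q_c = 0.75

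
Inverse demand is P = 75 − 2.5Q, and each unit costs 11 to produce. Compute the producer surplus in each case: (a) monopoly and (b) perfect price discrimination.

The monopolist equates marginal revenue to marginal cost: 75 − 5Q = 11, so Q = 12.8. From demand, P = 43.
PS = (43 − 11)·12.8 = 409.6.
Under first-degree price discrimination the firm charges each unit its demand price and produces up to where P = MC, i.e. Q = 25.6. Consumer surplus is zero; producer surplus equals total surplus.
PS = ½·(75 − 11)·25.6 = 819.2.

Monopoly: PS = 409.6; Perfect PD: PS = 819.2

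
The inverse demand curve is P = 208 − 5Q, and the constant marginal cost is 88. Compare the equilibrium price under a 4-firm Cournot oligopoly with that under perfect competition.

Cournot with 4 identical firms: the symmetric best-response condition is 208 − 25q = 88. Each firm produces q = 4.8, total output Q = 19.2, price P = 112.
Perfect competition: P = MC = 88, so 208 − 5Q = 88 and Q = 24.

Cournot: P = 112; Competition: P = 88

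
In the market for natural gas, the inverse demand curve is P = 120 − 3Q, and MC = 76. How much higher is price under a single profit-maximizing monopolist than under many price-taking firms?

Perfect competition: P = MC = 76, so 120 − 3Q = 76 and Q = 44/3.
The monopolist equates marginal revenue to marginal cost: 120 − 6Q = 76, so Q = 22/3. From demand, P = 98.
Change in price: 98 − 76 = 22.

Price rises by 22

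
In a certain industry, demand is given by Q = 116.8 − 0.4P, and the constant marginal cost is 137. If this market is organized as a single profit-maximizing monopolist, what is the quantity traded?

Inverting demand: P = 292 − 2.5Q.
Monopoly sets MR = MC: 292 − 5Q = 137 ⇒ Q = 31, P = 292 − 2.5·31 = 214.5.

Q = 31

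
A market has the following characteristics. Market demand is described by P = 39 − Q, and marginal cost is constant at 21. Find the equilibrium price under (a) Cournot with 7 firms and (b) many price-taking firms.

Cournot: P = 23.25; Competition: P = 21

In a 7-firm Cournot equilibrium, symmetry and the first-order condition give q = (39 − 21)/(8) = 2.25. So Q = 15.75 and P = 23.25.
Under competition P = MC = 21, so Q = (39 − 21)/1 = 18.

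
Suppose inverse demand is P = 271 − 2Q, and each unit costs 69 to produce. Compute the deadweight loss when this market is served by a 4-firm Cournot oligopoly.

DWL = 408.04

Perfect competition: P = MC = 69, so 271 − 2Q = 69 and Q = 101.
With 4 symmetric Cournot firms, each firm's FOC gives 271 − 10q = 69, so q = 20.2, Q = 4·20.2 = 80.8, and P = 109.4.
DWL is the triangle between Q = 80.8 and Q = 101: ½·(101 − 80.8)·(109.4 − 69) = 408.04.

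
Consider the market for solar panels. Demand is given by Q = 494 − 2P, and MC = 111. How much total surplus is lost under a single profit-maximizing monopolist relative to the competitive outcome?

DWL = 4624

Inverting demand: P = 247 − 0.5Q.
Under competition P = MC = 111, so Q = (247 − 111)/0.5 = 272.
Monopoly sets MR = MC: 247 − Q = 111 ⇒ Q = 136, P = 247 − 0.5·136 = 179.
DWL is the triangle between Q = 136 and Q = 272: ½·(272 − 136)·(179 − 111) = 4624.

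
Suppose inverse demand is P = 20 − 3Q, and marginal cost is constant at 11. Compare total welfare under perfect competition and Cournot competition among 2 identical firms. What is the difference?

Perfect competition: P = MC = 11, so 20 − 3Q = 11 and Q = 3.
CS = ½·(20 − 11)·3 = 13.5; PS = (11 − 11)·3 = 0; TS = 13.5.
In a 2-firm Cournot equilibrium, symmetry and the first-order condition give q = (20 − 11)/(9) = 1. So Q = 2 and P = 14.
CS = ½·(20 − 14)·2 = 6; PS = (14 − 11)·2 = 6; TS = 12.
Change in total welfare: 12 − 13.5 = −1.5.

Total welfare falls by 1.5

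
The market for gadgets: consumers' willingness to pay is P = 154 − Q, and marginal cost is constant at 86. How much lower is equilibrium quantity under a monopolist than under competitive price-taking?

Q falls by 34

Under competition P = MC = 86, so Q = (154 − 86)/1 = 68.
Monopoly sets MR = MC: 154 − 2Q = 86 ⇒ Q = 34, P = 154 − 34 = 120.
Change in equilibrium quantity: 34 − 68 = −34.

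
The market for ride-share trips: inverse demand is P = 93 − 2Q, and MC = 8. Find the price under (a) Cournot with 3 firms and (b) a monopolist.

Cournot: P = 29.25; Monopoly: P = 50.5

In a 3-firm Cournot equilibrium, symmetry and the first-order condition give q = (93 − 8)/(8) = 10.625. So Q = 31.875 and P = 29.25.
A monopolist chooses Q where MR = MC. MR = 93 − 4Q; setting this equal to 8 gives Q = 21.25 and P = 50.5.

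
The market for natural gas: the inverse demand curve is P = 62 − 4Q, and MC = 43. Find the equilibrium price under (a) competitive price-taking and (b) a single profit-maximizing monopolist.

Under competition P = MC = 43, so Q = (62 − 43)/4 = 4.75.
The monopolist equates marginal revenue to marginal cost: 62 − 8Q = 43, so Q = 2.375. From demand, P = 52.5.

Competition: P = 43; Monopoly: P = 52.5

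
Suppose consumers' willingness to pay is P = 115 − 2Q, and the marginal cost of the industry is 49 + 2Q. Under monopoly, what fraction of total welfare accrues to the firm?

A monopolist chooses Q where MR = MC. MR = 115 − 4Q; setting this equal to 49 + 2Q gives Q = 11 and P = 93.
CS = ½·(115 − 93)·11 = 121.
PS = P·Q − VC(Q) = 93·11 − (49·11 + ½·2·11²) = 363.
Share captured = PS/TS = 363/484 = 0.75.

PS/TS = 0.75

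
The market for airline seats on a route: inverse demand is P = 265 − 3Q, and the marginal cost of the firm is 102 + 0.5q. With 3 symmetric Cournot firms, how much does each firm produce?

In a 3-firm Cournot equilibrium, symmetry and the first-order condition give q = (265 − 102)/(12.5) = 13.04. So Q = 39.12 and P = 147.64.

q_i = 13.04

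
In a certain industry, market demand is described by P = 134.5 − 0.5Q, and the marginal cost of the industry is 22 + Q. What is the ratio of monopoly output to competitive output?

Q_m/Q_c = 0.75

A monopolist chooses Q where MR = MC. MR = 134.5 − Q; setting this equal to 22 + Q gives Q = 56.25 and P = 106.375.
Competitive equilibrium sets price equal to marginal cost: 134.5 − 0.5Q = 22 + Q, so Q = 75 and P = 97.
Ratio Q_m/Q_c = 56.25/75 = 0.75.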